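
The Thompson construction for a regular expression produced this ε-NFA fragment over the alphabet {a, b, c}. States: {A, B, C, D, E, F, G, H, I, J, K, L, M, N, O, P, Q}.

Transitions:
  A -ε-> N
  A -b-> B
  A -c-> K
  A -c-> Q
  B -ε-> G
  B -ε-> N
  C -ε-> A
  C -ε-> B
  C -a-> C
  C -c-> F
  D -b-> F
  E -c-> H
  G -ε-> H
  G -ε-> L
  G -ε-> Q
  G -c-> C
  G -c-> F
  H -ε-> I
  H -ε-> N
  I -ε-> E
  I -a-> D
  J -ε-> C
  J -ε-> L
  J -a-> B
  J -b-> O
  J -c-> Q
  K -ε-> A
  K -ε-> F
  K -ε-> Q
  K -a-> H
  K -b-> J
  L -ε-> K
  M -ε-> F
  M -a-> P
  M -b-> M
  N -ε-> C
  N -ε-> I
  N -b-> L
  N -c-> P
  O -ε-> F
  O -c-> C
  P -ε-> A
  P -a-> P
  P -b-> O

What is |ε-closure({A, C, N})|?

12

Start with {A, C, N}.
From C via ε: add B.
From N via ε: add I.
From B via ε: add G.
From I via ε: add E.
From G via ε: add H, L, Q.
From L via ε: add K.
From K via ε: add F.
ε-closure = {A, B, C, E, F, G, H, I, K, L, N, Q}, which has 12 states.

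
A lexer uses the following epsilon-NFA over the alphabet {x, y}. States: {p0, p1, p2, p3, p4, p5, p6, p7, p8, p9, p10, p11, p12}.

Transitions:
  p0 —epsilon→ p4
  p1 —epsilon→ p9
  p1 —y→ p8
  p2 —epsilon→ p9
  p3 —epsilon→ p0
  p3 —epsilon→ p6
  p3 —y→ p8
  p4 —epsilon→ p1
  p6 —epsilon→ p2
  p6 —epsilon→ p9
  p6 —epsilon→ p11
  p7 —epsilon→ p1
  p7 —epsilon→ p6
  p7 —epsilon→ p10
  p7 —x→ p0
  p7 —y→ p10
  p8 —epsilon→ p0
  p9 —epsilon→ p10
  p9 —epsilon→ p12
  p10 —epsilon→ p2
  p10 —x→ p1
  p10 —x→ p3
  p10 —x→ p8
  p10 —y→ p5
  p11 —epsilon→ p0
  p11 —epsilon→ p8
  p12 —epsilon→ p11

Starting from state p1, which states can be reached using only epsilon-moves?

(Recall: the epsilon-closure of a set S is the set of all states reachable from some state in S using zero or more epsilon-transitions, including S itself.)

Start with {p1}.
From p1 via epsilon: add p9.
From p9 via epsilon: add p10, p12.
From p10 via epsilon: add p2.
From p12 via epsilon: add p11.
From p11 via epsilon: add p0, p8.
From p0 via epsilon: add p4.
No new states can be added; the closed set is {p0, p1, p2, p4, p8, p9, p10, p11, p12}.

{p0, p1, p2, p4, p8, p9, p10, p11, p12}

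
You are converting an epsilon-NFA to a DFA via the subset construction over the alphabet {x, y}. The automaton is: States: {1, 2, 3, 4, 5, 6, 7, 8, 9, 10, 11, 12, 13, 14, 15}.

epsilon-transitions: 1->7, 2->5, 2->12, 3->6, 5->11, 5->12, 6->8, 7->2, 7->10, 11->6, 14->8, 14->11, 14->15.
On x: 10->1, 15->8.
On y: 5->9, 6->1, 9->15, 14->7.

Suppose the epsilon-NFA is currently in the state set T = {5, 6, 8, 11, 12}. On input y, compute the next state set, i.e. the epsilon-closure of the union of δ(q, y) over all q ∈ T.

5 on y → {9}.
6 on y → {1}.
No y-transition from 8, 11, 12.
Union after reading y: {1, 9}.
Now take the epsilon-closure:
From 1 via epsilon: add 7.
From 7 via epsilon: add 2, 10.
From 2 via epsilon: add 5, 12.
From 5 via epsilon: add 11.
From 11 via epsilon: add 6.
From 6 via epsilon: add 8.
No new states can be added; the closed set is {1, 2, 5, 6, 7, 8, 9, 10, 11, 12}.

{1, 2, 5, 6, 7, 8, 9, 10, 11, 12}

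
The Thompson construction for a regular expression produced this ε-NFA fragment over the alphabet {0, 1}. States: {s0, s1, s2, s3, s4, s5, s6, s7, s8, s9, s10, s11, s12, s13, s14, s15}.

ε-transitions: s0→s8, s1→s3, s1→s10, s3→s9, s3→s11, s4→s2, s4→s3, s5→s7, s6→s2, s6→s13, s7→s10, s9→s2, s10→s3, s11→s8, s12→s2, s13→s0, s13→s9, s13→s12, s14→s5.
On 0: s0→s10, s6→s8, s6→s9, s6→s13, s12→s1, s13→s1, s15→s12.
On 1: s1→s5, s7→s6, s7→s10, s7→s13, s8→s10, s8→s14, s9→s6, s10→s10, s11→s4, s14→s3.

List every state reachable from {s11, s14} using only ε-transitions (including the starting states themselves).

Start with {s11, s14}.
From s11 via ε: add s8.
From s14 via ε: add s5.
From s5 via ε: add s7.
From s7 via ε: add s10.
From s10 via ε: add s3.
From s3 via ε: add s9.
From s9 via ε: add s2.
No new states can be added; the closed set is {s2, s3, s5, s7, s8, s9, s10, s11, s14}.

{s2, s3, s5, s7, s8, s9, s10, s11, s14}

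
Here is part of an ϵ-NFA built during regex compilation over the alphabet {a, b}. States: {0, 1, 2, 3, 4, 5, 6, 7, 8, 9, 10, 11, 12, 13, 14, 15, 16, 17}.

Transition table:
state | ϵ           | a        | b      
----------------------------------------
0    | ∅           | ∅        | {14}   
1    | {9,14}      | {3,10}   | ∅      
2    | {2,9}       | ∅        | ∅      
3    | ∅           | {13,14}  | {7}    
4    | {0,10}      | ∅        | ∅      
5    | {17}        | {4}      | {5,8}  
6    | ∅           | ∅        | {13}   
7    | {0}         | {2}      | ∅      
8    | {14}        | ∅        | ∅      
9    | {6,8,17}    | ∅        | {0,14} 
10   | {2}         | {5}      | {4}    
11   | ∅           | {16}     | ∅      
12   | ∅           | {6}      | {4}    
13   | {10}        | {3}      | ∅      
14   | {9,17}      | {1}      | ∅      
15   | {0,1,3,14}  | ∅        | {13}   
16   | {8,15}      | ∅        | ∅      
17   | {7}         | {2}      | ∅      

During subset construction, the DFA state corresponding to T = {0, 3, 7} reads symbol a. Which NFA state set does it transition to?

3 on a → {13, 14}.
7 on a → {2}.
No a-transition from 0.
Union after reading a: {2, 13, 14}.
Now take the ϵ-closure:
From 2 via ϵ: add 9.
From 13 via ϵ: add 10.
From 14 via ϵ: add 17.
From 9 via ϵ: add 6, 8.
From 17 via ϵ: add 7.
From 7 via ϵ: add 0.
No new states can be added; the closed set is {0, 2, 6, 7, 8, 9, 10, 13, 14, 17}.

{0, 2, 6, 7, 8, 9, 10, 13, 14, 17}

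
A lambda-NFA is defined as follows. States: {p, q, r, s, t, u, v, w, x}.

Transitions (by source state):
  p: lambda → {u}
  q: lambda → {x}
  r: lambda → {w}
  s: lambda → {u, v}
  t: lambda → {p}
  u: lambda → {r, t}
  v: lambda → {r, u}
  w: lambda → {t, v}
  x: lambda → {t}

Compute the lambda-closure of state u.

Start with {u}.
From u via lambda: add r, t.
From r via lambda: add w.
From t via lambda: add p.
From w via lambda: add v.
No new states can be added; the closed set is {p, r, t, u, v, w}.

{p, r, t, u, v, w}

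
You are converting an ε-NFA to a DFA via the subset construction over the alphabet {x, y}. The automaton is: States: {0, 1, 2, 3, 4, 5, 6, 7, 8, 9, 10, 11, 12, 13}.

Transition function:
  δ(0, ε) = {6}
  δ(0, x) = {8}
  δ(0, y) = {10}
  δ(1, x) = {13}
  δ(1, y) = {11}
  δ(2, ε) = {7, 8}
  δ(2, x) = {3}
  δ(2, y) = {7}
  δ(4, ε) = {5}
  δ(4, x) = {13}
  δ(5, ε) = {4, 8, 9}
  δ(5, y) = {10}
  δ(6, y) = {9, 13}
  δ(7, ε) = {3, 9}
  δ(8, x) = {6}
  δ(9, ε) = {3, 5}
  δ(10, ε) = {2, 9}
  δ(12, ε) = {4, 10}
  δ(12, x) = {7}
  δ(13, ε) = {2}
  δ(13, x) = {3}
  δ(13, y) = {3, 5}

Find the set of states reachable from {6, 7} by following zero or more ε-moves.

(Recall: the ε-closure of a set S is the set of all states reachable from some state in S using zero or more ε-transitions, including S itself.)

{3, 4, 5, 6, 7, 8, 9}

Start with {6, 7}.
From 7 via ε: add 3, 9.
From 9 via ε: add 5.
From 5 via ε: add 4, 8.
No new states can be added; the closed set is {3, 4, 5, 6, 7, 8, 9}.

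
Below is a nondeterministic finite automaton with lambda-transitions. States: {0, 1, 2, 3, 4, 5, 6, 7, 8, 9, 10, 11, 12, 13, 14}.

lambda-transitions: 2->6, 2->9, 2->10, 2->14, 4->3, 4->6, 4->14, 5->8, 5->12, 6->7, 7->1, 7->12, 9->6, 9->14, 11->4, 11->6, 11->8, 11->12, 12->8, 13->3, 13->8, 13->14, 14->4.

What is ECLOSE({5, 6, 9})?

{1, 3, 4, 5, 6, 7, 8, 9, 12, 14}

Start with {5, 6, 9}.
From 5 via lambda: add 8, 12.
From 6 via lambda: add 7.
From 9 via lambda: add 14.
From 7 via lambda: add 1.
From 14 via lambda: add 4.
From 4 via lambda: add 3.
No new states can be added; the closed set is {1, 3, 4, 5, 6, 7, 8, 9, 12, 14}.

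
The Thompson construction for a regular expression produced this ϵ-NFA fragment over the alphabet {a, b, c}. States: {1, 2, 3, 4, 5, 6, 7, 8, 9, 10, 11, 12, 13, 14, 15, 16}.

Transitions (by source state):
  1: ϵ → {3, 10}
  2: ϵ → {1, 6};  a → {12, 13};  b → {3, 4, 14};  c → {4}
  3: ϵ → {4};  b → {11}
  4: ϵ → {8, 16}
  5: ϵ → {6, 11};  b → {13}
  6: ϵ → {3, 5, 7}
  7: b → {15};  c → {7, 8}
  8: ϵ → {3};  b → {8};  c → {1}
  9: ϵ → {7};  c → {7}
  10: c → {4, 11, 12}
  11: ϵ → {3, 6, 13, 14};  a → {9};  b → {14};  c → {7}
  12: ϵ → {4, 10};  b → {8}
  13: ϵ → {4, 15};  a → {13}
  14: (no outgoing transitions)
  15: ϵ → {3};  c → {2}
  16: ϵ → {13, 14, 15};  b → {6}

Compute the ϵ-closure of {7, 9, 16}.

Start with {7, 9, 16}.
From 16 via ϵ: add 13, 14, 15.
From 13 via ϵ: add 4.
From 15 via ϵ: add 3.
From 4 via ϵ: add 8.
No new states can be added; the closed set is {3, 4, 7, 8, 9, 13, 14, 15, 16}.

{3, 4, 7, 8, 9, 13, 14, 15, 16}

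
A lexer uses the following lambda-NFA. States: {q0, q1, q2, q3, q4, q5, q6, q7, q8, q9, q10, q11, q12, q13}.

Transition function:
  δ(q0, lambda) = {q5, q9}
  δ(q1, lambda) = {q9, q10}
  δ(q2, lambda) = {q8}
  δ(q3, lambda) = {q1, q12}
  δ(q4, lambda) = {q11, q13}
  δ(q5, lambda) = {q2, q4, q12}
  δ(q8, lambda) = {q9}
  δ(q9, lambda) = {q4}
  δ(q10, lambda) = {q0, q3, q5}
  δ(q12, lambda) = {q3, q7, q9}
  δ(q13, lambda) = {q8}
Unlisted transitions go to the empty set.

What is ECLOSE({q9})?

Start with {q9}.
From q9 via lambda: add q4.
From q4 via lambda: add q11, q13.
From q13 via lambda: add q8.
No new states can be added; the closed set is {q4, q8, q9, q11, q13}.

{q4, q8, q9, q11, q13}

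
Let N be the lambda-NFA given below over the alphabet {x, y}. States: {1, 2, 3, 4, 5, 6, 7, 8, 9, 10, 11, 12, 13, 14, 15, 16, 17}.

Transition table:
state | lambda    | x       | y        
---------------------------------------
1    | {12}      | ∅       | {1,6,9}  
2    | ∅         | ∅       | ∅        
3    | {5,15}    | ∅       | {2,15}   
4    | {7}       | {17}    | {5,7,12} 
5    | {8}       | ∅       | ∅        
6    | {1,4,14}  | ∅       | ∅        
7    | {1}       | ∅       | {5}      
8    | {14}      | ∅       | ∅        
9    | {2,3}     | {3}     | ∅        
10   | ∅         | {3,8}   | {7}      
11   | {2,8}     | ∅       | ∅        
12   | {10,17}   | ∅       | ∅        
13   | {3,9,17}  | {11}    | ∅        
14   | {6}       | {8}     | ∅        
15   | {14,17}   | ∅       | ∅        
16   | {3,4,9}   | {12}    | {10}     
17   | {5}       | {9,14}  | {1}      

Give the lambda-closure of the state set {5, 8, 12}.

{1, 4, 5, 6, 7, 8, 10, 12, 14, 17}

Start with {5, 8, 12}.
From 8 via lambda: add 14.
From 12 via lambda: add 10, 17.
From 14 via lambda: add 6.
From 6 via lambda: add 1, 4.
From 4 via lambda: add 7.
No new states can be added; the closed set is {1, 4, 5, 6, 7, 8, 10, 12, 14, 17}.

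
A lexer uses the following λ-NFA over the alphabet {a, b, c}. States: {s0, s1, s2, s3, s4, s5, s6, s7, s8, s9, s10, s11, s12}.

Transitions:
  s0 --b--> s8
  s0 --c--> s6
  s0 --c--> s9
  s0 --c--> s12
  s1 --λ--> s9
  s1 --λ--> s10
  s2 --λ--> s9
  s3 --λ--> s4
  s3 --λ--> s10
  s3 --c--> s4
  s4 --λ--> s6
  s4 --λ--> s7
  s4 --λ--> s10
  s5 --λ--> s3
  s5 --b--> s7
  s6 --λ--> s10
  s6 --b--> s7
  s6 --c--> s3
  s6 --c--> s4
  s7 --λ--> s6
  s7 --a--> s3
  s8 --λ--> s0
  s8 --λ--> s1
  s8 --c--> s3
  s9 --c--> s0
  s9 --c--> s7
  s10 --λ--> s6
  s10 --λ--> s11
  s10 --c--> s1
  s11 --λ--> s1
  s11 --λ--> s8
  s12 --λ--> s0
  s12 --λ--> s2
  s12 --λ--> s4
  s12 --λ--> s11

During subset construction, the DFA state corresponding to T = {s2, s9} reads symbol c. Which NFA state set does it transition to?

{s0, s1, s6, s7, s8, s9, s10, s11}

s9 on c → {s0, s7}.
No c-transition from s2.
Union after reading c: {s0, s7}.
Now take the λ-closure:
From s7 via λ: add s6.
From s6 via λ: add s10.
From s10 via λ: add s11.
From s11 via λ: add s1, s8.
From s1 via λ: add s9.
No new states can be added; the closed set is {s0, s1, s6, s7, s8, s9, s10, s11}.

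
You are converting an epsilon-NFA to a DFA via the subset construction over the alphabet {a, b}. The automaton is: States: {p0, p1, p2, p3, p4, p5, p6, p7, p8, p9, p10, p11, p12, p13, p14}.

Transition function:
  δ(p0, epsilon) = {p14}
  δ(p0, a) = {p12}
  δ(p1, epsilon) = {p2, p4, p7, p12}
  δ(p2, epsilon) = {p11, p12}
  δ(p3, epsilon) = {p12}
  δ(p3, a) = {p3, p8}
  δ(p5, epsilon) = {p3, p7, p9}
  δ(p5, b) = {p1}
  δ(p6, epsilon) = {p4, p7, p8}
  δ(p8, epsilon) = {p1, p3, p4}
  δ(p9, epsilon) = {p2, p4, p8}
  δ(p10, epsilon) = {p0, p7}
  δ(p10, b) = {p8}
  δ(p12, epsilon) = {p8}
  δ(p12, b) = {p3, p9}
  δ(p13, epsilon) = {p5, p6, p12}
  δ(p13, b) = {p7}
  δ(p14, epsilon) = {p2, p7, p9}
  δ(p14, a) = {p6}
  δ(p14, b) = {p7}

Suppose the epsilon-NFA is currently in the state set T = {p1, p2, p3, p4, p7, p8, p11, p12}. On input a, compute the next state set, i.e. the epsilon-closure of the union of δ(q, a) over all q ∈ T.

{p1, p2, p3, p4, p7, p8, p11, p12}

p3 on a → {p3, p8}.
No a-transition from p1, p2, p4, p7, p8, p11, p12.
Union after reading a: {p3, p8}.
Now take the epsilon-closure:
From p3 via epsilon: add p12.
From p8 via epsilon: add p1, p4.
From p1 via epsilon: add p2, p7.
From p2 via epsilon: add p11.
No new states can be added; the closed set is {p1, p2, p3, p4, p7, p8, p11, p12}.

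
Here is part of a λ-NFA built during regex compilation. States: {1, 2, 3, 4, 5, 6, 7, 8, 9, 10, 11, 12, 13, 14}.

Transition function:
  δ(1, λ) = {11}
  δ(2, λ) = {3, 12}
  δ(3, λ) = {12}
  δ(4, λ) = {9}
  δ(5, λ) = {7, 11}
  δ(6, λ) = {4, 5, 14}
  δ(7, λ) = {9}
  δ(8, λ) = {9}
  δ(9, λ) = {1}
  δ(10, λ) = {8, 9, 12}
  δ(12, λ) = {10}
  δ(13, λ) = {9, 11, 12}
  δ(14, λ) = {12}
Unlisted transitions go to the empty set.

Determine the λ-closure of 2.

Start with {2}.
From 2 via λ: add 3, 12.
From 12 via λ: add 10.
From 10 via λ: add 8, 9.
From 9 via λ: add 1.
From 1 via λ: add 11.
No new states can be added; the closed set is {1, 2, 3, 8, 9, 10, 11, 12}.

{1, 2, 3, 8, 9, 10, 11, 12}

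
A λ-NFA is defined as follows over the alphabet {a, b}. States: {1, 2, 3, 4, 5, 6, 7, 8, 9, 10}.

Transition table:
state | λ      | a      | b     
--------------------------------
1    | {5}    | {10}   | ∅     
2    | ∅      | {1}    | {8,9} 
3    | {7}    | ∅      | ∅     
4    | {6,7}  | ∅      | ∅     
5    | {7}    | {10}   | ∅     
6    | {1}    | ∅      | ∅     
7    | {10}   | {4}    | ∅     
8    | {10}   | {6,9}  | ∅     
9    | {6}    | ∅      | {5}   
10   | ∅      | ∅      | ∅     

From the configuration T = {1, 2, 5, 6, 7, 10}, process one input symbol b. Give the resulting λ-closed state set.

{1, 5, 6, 7, 8, 9, 10}

2 on b → {8, 9}.
No b-transition from 1, 5, 6, 7, 10.
Union after reading b: {8, 9}.
Now take the λ-closure:
From 8 via λ: add 10.
From 9 via λ: add 6.
From 6 via λ: add 1.
From 1 via λ: add 5.
From 5 via λ: add 7.
No new states can be added; the closed set is {1, 5, 6, 7, 8, 9, 10}.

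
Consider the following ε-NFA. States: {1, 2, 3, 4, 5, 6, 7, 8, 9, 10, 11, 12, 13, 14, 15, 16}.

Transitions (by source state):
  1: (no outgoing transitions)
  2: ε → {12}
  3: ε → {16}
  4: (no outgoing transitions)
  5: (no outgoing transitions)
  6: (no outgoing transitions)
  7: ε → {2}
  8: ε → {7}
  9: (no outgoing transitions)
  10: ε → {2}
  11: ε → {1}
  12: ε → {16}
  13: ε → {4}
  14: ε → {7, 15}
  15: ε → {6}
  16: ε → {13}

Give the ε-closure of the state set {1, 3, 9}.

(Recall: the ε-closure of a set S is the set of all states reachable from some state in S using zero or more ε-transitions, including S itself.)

{1, 3, 4, 9, 13, 16}

Start with {1, 3, 9}.
From 3 via ε: add 16.
From 16 via ε: add 13.
From 13 via ε: add 4.
No new states can be added; the closed set is {1, 3, 4, 9, 13, 16}.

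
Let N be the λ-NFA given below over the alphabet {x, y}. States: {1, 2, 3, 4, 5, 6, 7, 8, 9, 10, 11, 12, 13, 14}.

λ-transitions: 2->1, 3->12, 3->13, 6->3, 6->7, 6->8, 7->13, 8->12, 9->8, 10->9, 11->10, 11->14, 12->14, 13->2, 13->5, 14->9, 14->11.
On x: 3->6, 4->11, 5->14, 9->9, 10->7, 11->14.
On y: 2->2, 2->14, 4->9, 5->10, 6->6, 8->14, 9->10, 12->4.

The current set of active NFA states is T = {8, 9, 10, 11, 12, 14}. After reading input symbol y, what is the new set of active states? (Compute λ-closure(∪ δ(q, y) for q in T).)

{4, 8, 9, 10, 11, 12, 14}

8 on y → {14}.
9 on y → {10}.
12 on y → {4}.
No y-transition from 10, 11, 14.
Union after reading y: {4, 10, 14}.
Now take the λ-closure:
From 10 via λ: add 9.
From 14 via λ: add 11.
From 9 via λ: add 8.
From 8 via λ: add 12.
No new states can be added; the closed set is {4, 8, 9, 10, 11, 12, 14}.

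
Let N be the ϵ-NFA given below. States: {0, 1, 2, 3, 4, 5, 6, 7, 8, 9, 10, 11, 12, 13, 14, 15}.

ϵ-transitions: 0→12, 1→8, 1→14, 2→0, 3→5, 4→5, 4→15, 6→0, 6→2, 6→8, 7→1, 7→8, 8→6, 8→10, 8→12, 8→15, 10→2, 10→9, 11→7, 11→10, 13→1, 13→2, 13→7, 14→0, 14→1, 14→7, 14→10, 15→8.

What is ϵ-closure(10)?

Start with {10}.
From 10 via ϵ: add 2, 9.
From 2 via ϵ: add 0.
From 0 via ϵ: add 12.
No new states can be added; the closed set is {0, 2, 9, 10, 12}.

{0, 2, 9, 10, 12}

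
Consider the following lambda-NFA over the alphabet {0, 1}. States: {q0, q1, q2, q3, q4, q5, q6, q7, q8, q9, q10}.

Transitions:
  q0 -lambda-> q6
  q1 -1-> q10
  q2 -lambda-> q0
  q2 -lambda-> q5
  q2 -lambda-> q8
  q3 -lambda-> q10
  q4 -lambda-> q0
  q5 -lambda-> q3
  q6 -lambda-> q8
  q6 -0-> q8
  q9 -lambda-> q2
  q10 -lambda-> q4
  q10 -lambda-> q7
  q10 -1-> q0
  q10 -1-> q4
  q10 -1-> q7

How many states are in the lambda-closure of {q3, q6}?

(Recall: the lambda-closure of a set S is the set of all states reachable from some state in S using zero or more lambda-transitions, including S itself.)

7

Start with {q3, q6}.
From q3 via lambda: add q10.
From q6 via lambda: add q8.
From q10 via lambda: add q4, q7.
From q4 via lambda: add q0.
lambda-closure = {q0, q3, q4, q6, q7, q8, q10}, which has 7 states.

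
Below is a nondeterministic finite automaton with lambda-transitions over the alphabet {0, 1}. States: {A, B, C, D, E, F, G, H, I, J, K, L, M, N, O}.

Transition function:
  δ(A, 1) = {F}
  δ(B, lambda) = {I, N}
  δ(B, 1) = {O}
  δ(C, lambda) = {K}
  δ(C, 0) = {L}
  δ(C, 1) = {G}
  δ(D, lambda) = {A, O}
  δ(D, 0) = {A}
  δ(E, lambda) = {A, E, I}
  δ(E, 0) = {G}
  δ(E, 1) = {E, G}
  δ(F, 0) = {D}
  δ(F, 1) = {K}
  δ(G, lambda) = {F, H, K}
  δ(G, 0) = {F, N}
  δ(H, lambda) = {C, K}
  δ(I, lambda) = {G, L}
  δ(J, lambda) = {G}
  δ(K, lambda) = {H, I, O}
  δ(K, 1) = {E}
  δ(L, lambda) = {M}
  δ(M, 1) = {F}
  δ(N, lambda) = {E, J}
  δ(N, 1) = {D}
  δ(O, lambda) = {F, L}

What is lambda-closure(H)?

Start with {H}.
From H via lambda: add C, K.
From K via lambda: add I, O.
From I via lambda: add G, L.
From O via lambda: add F.
From L via lambda: add M.
No new states can be added; the closed set is {C, F, G, H, I, K, L, M, O}.

{C, F, G, H, I, K, L, M, O}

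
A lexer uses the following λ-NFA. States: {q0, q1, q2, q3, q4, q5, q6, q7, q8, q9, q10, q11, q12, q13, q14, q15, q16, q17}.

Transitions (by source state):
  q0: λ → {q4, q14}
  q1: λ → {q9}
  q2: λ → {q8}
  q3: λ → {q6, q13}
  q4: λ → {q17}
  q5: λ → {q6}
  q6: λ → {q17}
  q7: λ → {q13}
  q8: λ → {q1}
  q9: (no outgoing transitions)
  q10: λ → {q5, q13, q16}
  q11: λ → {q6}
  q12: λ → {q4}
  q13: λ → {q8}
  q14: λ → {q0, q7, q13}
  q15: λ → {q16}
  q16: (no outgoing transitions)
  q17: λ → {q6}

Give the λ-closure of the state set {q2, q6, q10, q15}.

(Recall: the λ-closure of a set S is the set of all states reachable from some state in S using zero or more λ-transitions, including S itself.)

Start with {q2, q6, q10, q15}.
From q2 via λ: add q8.
From q6 via λ: add q17.
From q10 via λ: add q5, q13, q16.
From q8 via λ: add q1.
From q1 via λ: add q9.
No new states can be added; the closed set is {q1, q2, q5, q6, q8, q9, q10, q13, q15, q16, q17}.

{q1, q2, q5, q6, q8, q9, q10, q13, q15, q16, q17}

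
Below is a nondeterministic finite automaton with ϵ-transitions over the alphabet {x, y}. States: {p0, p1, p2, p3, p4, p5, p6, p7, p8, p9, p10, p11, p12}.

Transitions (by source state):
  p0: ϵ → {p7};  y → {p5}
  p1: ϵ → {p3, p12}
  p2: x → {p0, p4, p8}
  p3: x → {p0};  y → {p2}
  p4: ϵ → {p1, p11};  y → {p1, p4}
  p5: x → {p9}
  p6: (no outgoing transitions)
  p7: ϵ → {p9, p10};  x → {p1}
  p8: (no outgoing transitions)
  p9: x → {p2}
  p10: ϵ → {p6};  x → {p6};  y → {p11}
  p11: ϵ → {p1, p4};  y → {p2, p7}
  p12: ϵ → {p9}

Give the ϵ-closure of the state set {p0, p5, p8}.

{p0, p5, p6, p7, p8, p9, p10}

Start with {p0, p5, p8}.
From p0 via ϵ: add p7.
From p7 via ϵ: add p9, p10.
From p10 via ϵ: add p6.
No new states can be added; the closed set is {p0, p5, p6, p7, p8, p9, p10}.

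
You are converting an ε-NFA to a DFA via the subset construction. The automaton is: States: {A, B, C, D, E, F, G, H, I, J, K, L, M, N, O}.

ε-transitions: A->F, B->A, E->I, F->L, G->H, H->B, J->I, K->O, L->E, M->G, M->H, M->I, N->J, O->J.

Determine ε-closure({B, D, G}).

Start with {B, D, G}.
From B via ε: add A.
From G via ε: add H.
From A via ε: add F.
From F via ε: add L.
From L via ε: add E.
From E via ε: add I.
No new states can be added; the closed set is {A, B, D, E, F, G, H, I, L}.

{A, B, D, E, F, G, H, I, L}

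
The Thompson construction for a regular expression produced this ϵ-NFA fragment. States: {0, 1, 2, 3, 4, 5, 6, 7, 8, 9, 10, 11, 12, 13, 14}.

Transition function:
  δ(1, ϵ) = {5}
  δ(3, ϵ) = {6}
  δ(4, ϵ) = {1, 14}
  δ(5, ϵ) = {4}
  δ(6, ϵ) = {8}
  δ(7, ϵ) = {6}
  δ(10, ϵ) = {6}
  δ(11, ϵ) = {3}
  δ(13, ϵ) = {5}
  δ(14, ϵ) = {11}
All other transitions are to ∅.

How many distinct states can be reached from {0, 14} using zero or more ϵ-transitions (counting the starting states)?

Start with {0, 14}.
From 14 via ϵ: add 11.
From 11 via ϵ: add 3.
From 3 via ϵ: add 6.
From 6 via ϵ: add 8.
ϵ-closure = {0, 3, 6, 8, 11, 14}, which has 6 states.

6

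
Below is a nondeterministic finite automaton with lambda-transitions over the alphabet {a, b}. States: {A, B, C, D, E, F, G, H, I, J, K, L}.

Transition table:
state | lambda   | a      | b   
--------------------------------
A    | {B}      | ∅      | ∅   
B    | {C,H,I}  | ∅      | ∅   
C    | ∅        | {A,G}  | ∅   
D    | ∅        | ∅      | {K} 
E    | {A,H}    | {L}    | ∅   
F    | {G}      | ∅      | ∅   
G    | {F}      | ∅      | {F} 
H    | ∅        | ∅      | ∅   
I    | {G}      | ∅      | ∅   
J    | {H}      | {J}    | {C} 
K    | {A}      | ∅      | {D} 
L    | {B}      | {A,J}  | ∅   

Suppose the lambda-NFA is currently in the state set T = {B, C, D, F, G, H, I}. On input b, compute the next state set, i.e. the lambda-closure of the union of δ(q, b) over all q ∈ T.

D on b → {K}.
G on b → {F}.
No b-transition from B, C, F, H, I.
Union after reading b: {F, K}.
Now take the lambda-closure:
From F via lambda: add G.
From K via lambda: add A.
From A via lambda: add B.
From B via lambda: add C, H, I.
No new states can be added; the closed set is {A, B, C, F, G, H, I, K}.

{A, B, C, F, G, H, I, K}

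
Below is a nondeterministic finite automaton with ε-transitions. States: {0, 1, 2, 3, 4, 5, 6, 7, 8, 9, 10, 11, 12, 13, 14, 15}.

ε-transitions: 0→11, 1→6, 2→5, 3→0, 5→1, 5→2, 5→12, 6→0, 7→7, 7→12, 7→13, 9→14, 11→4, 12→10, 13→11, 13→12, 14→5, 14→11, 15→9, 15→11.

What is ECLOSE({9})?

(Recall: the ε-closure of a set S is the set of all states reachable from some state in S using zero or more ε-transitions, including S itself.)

Start with {9}.
From 9 via ε: add 14.
From 14 via ε: add 5, 11.
From 5 via ε: add 1, 2, 12.
From 11 via ε: add 4.
From 1 via ε: add 6.
From 12 via ε: add 10.
From 6 via ε: add 0.
No new states can be added; the closed set is {0, 1, 2, 4, 5, 6, 9, 10, 11, 12, 14}.

{0, 1, 2, 4, 5, 6, 9, 10, 11, 12, 14}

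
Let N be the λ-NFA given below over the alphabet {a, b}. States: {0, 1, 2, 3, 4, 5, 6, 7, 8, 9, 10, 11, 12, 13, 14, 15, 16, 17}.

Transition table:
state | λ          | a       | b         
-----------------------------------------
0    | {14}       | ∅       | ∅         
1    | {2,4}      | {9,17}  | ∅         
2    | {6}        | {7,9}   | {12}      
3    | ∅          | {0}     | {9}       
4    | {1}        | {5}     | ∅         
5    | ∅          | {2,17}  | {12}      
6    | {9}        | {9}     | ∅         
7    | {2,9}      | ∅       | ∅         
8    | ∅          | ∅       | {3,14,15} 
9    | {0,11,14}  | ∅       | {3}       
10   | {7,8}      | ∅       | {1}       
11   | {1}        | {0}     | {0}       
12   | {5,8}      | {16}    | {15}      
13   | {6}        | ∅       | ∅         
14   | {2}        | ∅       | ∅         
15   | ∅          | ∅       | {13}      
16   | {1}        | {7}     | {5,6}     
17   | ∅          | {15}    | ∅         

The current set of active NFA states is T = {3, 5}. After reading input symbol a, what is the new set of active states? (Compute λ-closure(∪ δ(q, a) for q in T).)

3 on a → {0}.
5 on a → {2, 17}.
Union after reading a: {0, 2, 17}.
Now take the λ-closure:
From 0 via λ: add 14.
From 2 via λ: add 6.
From 6 via λ: add 9.
From 9 via λ: add 11.
From 11 via λ: add 1.
From 1 via λ: add 4.
No new states can be added; the closed set is {0, 1, 2, 4, 6, 9, 11, 14, 17}.

{0, 1, 2, 4, 6, 9, 11, 14, 17}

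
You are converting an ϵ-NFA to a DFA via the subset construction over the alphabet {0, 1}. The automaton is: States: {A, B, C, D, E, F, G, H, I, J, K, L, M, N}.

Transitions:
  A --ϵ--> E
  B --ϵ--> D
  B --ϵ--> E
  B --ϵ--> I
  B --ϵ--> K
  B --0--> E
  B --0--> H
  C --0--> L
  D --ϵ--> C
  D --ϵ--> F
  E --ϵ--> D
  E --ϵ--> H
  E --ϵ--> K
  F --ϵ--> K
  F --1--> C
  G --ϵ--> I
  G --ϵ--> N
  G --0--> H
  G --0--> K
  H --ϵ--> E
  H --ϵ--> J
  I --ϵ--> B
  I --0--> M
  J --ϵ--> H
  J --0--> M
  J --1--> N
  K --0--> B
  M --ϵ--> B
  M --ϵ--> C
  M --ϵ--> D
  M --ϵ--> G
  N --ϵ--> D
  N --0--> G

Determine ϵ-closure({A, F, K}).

Start with {A, F, K}.
From A via ϵ: add E.
From E via ϵ: add D, H.
From D via ϵ: add C.
From H via ϵ: add J.
No new states can be added; the closed set is {A, C, D, E, F, H, J, K}.

{A, C, D, E, F, H, J, K}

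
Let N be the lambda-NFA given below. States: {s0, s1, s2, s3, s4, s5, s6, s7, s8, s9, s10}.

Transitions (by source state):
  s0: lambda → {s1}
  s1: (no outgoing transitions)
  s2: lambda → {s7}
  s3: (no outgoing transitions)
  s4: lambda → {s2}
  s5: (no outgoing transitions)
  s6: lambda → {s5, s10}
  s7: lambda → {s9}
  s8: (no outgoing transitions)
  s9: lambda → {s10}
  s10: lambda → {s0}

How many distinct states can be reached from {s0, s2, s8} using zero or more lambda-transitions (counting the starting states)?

7

Start with {s0, s2, s8}.
From s0 via lambda: add s1.
From s2 via lambda: add s7.
From s7 via lambda: add s9.
From s9 via lambda: add s10.
lambda-closure = {s0, s1, s2, s7, s8, s9, s10}, which has 7 states.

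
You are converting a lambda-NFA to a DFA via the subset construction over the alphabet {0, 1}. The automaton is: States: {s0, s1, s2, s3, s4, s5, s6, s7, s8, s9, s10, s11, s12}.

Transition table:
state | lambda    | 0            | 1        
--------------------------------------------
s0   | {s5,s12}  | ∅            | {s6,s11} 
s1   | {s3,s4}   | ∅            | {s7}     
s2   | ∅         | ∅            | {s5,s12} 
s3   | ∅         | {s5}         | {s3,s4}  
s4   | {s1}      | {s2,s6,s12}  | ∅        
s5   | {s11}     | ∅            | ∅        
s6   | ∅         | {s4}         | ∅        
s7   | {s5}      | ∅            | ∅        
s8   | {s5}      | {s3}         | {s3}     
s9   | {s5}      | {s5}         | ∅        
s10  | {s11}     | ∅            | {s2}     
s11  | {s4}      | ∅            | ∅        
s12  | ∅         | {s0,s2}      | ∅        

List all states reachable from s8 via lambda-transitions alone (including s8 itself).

{s1, s3, s4, s5, s8, s11}

Start with {s8}.
From s8 via lambda: add s5.
From s5 via lambda: add s11.
From s11 via lambda: add s4.
From s4 via lambda: add s1.
From s1 via lambda: add s3.
No new states can be added; the closed set is {s1, s3, s4, s5, s8, s11}.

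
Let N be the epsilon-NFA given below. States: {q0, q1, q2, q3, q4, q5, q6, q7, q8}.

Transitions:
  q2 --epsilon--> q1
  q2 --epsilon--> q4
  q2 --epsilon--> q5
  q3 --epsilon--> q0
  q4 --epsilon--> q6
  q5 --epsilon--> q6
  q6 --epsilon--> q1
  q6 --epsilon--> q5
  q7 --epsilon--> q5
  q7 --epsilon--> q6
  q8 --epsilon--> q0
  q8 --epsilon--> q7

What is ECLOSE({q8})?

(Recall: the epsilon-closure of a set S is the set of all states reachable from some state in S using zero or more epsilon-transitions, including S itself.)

Start with {q8}.
From q8 via epsilon: add q0, q7.
From q7 via epsilon: add q5, q6.
From q6 via epsilon: add q1.
No new states can be added; the closed set is {q0, q1, q5, q6, q7, q8}.

{q0, q1, q5, q6, q7, q8}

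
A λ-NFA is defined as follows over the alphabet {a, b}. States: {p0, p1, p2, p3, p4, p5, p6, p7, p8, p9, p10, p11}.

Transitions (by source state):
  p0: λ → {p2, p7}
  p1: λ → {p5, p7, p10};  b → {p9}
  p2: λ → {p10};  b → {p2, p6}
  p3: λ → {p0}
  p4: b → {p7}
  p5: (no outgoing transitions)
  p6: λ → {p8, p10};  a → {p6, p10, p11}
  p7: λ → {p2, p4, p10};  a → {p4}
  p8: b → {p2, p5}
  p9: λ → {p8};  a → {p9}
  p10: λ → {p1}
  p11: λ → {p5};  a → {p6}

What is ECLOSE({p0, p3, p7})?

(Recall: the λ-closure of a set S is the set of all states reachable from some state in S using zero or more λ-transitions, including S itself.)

{p0, p1, p2, p3, p4, p5, p7, p10}

Start with {p0, p3, p7}.
From p0 via λ: add p2.
From p7 via λ: add p4, p10.
From p10 via λ: add p1.
From p1 via λ: add p5.
No new states can be added; the closed set is {p0, p1, p2, p3, p4, p5, p7, p10}.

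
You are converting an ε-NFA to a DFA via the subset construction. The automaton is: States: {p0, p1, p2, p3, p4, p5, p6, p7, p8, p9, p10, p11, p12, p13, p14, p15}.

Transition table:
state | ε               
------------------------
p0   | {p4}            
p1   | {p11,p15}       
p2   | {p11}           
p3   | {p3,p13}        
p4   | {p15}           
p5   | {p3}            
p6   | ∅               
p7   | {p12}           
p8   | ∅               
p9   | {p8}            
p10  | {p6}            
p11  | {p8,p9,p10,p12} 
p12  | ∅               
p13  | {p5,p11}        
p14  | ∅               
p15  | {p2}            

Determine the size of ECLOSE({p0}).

10

Start with {p0}.
From p0 via ε: add p4.
From p4 via ε: add p15.
From p15 via ε: add p2.
From p2 via ε: add p11.
From p11 via ε: add p8, p9, p10, p12.
From p10 via ε: add p6.
ε-closure = {p0, p2, p4, p6, p8, p9, p10, p11, p12, p15}, which has 10 states.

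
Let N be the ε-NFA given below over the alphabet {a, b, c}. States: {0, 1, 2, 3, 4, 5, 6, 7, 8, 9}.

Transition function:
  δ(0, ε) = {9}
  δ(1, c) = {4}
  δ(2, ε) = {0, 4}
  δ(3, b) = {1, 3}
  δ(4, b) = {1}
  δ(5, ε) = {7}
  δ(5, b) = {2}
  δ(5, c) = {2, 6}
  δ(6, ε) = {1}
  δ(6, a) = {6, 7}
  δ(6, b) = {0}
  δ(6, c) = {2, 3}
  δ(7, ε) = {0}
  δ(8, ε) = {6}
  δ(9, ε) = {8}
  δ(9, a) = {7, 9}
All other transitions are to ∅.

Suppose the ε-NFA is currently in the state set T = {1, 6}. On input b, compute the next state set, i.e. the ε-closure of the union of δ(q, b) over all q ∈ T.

{0, 1, 6, 8, 9}

6 on b → {0}.
No b-transition from 1.
Union after reading b: {0}.
Now take the ε-closure:
From 0 via ε: add 9.
From 9 via ε: add 8.
From 8 via ε: add 6.
From 6 via ε: add 1.
No new states can be added; the closed set is {0, 1, 6, 8, 9}.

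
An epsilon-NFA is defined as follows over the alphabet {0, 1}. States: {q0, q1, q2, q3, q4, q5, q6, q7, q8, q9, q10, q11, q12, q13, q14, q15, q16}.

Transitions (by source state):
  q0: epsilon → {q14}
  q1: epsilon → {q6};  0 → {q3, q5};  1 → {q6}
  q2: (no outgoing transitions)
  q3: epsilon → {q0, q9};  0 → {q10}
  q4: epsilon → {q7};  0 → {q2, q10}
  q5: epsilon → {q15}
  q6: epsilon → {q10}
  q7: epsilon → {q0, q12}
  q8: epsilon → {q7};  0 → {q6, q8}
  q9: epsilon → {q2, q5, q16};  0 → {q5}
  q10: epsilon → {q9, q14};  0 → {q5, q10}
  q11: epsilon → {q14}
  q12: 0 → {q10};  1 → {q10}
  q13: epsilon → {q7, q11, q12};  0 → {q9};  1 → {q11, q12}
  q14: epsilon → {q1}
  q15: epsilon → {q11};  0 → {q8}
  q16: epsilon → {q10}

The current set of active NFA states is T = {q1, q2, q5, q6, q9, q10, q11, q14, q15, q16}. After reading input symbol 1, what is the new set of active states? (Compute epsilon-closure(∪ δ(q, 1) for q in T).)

q1 on 1 → {q6}.
No 1-transition from q2, q5, q6, q9, q10, q11, q14, q15, q16.
Union after reading 1: {q6}.
Now take the epsilon-closure:
From q6 via epsilon: add q10.
From q10 via epsilon: add q9, q14.
From q9 via epsilon: add q2, q5, q16.
From q14 via epsilon: add q1.
From q5 via epsilon: add q15.
From q15 via epsilon: add q11.
No new states can be added; the closed set is {q1, q2, q5, q6, q9, q10, q11, q14, q15, q16}.

{q1, q2, q5, q6, q9, q10, q11, q14, q15, q16}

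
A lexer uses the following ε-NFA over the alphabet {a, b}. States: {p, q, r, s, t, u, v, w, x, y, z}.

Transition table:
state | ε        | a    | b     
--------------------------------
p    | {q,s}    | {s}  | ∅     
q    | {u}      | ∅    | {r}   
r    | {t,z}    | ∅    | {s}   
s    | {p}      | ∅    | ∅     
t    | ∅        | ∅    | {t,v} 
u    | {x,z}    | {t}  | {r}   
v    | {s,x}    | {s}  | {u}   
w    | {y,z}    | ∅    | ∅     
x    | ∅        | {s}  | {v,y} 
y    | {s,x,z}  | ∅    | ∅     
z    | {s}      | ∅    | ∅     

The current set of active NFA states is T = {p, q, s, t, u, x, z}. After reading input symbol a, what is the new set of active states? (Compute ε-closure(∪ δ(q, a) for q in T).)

{p, q, s, t, u, x, z}

p on a → {s}.
u on a → {t}.
x on a → {s}.
No a-transition from q, s, t, z.
Union after reading a: {s, t}.
Now take the ε-closure:
From s via ε: add p.
From p via ε: add q.
From q via ε: add u.
From u via ε: add x, z.
No new states can be added; the closed set is {p, q, s, t, u, x, z}.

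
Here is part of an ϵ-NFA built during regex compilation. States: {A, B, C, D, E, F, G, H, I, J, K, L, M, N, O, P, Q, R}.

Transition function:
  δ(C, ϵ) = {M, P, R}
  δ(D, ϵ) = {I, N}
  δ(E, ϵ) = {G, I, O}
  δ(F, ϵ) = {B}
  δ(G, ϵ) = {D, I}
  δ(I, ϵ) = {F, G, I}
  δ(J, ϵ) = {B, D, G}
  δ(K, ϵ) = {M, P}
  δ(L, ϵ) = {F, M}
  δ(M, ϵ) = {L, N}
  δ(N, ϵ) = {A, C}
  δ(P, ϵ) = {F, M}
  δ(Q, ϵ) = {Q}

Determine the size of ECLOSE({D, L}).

Start with {D, L}.
From D via ϵ: add I, N.
From L via ϵ: add F, M.
From F via ϵ: add B.
From I via ϵ: add G.
From N via ϵ: add A, C.
From C via ϵ: add P, R.
ϵ-closure = {A, B, C, D, F, G, I, L, M, N, P, R}, which has 12 states.

12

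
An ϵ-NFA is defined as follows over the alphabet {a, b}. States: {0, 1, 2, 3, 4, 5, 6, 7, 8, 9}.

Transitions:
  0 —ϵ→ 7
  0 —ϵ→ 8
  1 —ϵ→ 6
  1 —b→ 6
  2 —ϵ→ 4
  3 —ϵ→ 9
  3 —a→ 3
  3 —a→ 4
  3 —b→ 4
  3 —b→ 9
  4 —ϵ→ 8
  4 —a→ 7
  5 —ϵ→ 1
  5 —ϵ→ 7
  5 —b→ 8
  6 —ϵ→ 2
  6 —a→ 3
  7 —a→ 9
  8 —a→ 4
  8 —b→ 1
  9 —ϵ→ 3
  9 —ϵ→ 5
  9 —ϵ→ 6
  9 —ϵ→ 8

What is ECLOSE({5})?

Start with {5}.
From 5 via ϵ: add 1, 7.
From 1 via ϵ: add 6.
From 6 via ϵ: add 2.
From 2 via ϵ: add 4.
From 4 via ϵ: add 8.
No new states can be added; the closed set is {1, 2, 4, 5, 6, 7, 8}.

{1, 2, 4, 5, 6, 7, 8}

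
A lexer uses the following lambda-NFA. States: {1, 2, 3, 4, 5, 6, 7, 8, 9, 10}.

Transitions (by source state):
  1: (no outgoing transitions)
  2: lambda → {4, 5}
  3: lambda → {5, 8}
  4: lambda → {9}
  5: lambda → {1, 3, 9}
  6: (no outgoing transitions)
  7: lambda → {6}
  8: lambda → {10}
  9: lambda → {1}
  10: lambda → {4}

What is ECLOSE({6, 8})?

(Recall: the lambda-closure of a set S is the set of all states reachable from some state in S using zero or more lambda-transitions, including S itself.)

{1, 4, 6, 8, 9, 10}

Start with {6, 8}.
From 8 via lambda: add 10.
From 10 via lambda: add 4.
From 4 via lambda: add 9.
From 9 via lambda: add 1.
No new states can be added; the closed set is {1, 4, 6, 8, 9, 10}.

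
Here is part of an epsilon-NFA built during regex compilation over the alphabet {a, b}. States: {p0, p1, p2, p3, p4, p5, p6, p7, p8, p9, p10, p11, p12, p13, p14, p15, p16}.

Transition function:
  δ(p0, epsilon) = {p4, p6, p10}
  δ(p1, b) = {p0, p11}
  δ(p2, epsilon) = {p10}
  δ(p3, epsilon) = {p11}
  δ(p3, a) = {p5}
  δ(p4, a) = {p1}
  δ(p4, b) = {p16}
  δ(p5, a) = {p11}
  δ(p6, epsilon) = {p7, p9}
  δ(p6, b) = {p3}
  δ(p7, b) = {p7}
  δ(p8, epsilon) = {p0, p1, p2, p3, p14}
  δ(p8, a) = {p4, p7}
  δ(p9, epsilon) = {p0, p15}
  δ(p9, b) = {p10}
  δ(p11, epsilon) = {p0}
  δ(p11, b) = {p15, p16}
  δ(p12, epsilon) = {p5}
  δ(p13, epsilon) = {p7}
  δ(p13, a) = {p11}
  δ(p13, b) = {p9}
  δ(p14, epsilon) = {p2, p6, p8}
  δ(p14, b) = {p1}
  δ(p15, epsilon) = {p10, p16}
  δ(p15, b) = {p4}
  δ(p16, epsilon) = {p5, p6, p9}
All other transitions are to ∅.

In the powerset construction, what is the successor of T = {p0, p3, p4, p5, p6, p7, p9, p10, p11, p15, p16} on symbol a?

{p0, p1, p4, p5, p6, p7, p9, p10, p11, p15, p16}

p3 on a → {p5}.
p4 on a → {p1}.
p5 on a → {p11}.
No a-transition from p0, p6, p7, p9, p10, p11, p15, p16.
Union after reading a: {p1, p5, p11}.
Now take the epsilon-closure:
From p11 via epsilon: add p0.
From p0 via epsilon: add p4, p6, p10.
From p6 via epsilon: add p7, p9.
From p9 via epsilon: add p15.
From p15 via epsilon: add p16.
No new states can be added; the closed set is {p0, p1, p4, p5, p6, p7, p9, p10, p11, p15, p16}.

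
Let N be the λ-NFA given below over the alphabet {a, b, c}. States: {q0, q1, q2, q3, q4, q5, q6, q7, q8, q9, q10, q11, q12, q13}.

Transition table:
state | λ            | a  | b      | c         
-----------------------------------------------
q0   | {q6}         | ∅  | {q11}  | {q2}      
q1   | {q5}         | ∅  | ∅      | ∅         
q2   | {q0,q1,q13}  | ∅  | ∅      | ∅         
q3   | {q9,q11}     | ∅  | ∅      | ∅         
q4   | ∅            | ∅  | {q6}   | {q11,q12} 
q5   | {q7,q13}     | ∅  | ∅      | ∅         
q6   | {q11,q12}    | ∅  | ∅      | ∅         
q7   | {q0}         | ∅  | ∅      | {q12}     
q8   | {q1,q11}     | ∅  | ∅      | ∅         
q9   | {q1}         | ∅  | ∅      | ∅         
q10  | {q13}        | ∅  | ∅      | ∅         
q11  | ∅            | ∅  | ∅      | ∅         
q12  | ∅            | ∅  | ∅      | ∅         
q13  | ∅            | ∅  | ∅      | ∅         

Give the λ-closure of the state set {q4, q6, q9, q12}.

{q0, q1, q4, q5, q6, q7, q9, q11, q12, q13}

Start with {q4, q6, q9, q12}.
From q6 via λ: add q11.
From q9 via λ: add q1.
From q1 via λ: add q5.
From q5 via λ: add q7, q13.
From q7 via λ: add q0.
No new states can be added; the closed set is {q0, q1, q4, q5, q6, q7, q9, q11, q12, q13}.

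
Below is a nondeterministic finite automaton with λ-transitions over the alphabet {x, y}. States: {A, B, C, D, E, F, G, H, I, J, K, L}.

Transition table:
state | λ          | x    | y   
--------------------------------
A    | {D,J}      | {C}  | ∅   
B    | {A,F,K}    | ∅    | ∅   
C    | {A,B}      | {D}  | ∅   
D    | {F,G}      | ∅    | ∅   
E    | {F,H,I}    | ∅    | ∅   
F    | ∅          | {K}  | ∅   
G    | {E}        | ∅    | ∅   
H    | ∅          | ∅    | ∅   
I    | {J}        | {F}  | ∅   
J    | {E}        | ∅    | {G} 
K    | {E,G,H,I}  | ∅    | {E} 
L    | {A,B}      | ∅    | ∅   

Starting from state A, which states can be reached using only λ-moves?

{A, D, E, F, G, H, I, J}

Start with {A}.
From A via λ: add D, J.
From D via λ: add F, G.
From J via λ: add E.
From E via λ: add H, I.
No new states can be added; the closed set is {A, D, E, F, G, H, I, J}.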